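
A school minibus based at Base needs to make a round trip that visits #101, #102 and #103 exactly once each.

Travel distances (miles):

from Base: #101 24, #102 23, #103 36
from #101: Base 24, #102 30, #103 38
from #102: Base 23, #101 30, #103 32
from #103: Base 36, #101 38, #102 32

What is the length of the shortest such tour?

Base-#101-#102-#103-Base: 24+30+32+36 = 122
Base-#101-#103-#102-Base: 24+38+32+23 = 117
Base-#102-#101-#103-Base: 23+30+38+36 = 127
The minimum is 117.
One optimal route: Base → #101 → #103 → #102 → Base (or its reverse).

Minimum total distance: 117 miles.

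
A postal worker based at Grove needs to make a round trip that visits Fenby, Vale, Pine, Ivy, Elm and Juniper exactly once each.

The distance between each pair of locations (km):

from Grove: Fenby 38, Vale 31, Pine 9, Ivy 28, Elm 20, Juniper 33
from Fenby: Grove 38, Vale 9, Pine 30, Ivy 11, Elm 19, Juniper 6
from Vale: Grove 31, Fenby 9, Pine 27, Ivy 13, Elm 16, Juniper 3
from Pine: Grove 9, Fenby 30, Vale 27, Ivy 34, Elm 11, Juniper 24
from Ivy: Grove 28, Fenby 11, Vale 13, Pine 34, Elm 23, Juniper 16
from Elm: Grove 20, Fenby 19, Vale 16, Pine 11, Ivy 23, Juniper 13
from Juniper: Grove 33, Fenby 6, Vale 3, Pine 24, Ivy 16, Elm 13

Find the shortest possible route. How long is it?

Grove-Fenby-Vale-Pine-Ivy-Elm-Juniper-Grove: 38+9+27+34+23+13+33 = 177
Grove-Fenby-Vale-Pine-Ivy-Juniper-Elm-Grove: 38+9+27+34+16+13+20 = 157
Grove-Fenby-Vale-Pine-Elm-Ivy-Juniper-Grove: 38+9+27+11+23+16+33 = 157
Grove-Fenby-Vale-Pine-Elm-Juniper-Ivy-Grove: 38+9+27+11+13+16+28 = 142
Grove-Fenby-Vale-Pine-Juniper-Ivy-Elm-Grove: 38+9+27+24+16+23+20 = 157
Grove-Fenby-Vale-Pine-Juniper-Elm-Ivy-Grove: 38+9+27+24+13+23+28 = 162
Grove-Fenby-Vale-Ivy-Pine-Elm-Juniper-Grove: 38+9+13+34+11+13+33 = 151
Grove-Fenby-Vale-Ivy-Pine-Juniper-Elm-Grove: 38+9+13+34+24+13+20 = 151
… (352 more)
Grove-Pine-Elm-Vale-Juniper-Fenby-Ivy-Grove: 9+11+16+3+6+11+28 = 84  ← best
The minimum is 84.
One optimal route: Grove → Pine → Elm → Vale → Juniper → Fenby → Ivy → Grove (or its reverse).

Minimum total distance: 84 km.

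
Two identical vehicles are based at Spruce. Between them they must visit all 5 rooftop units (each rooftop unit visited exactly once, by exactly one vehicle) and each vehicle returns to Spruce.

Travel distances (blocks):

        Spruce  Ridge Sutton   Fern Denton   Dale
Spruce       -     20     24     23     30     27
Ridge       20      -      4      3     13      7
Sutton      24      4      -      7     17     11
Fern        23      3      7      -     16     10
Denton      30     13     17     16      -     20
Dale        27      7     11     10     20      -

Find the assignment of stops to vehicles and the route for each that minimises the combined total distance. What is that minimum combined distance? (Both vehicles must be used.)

Check every non-empty split of the stops between the two vehicles; for each half take its own optimal tour:
  {Ridge} + {Sutton, Fern, Denton, Dale}: 40 + 91 = 131
  {Sutton} + {Ridge, Fern, Denton, Dale}: 48 + 83 = 131
  {Ridge, Sutton} + {Fern, Denton, Dale}: 48 + 83 = 131
  {Fern} + {Ridge, Sutton, Denton, Dale}: 46 + 85 = 131
  {Ridge, Fern} + {Sutton, Denton, Dale}: 46 + 85 = 131
  {Sutton, Fern} + {Ridge, Denton, Dale}: 54 + 77 = 131
  … (15 splits in total)
  {Denton} + {Ridge, Sutton, Fern, Dale}: 60 + 68 = 128  ← best
Best: vehicle 1 Spruce → Denton → Spruce = 60; vehicle 2 Spruce → Ridge → Sutton → Fern → Dale → Spruce = 68; combined 128.

Minimum combined distance: 128 blocks.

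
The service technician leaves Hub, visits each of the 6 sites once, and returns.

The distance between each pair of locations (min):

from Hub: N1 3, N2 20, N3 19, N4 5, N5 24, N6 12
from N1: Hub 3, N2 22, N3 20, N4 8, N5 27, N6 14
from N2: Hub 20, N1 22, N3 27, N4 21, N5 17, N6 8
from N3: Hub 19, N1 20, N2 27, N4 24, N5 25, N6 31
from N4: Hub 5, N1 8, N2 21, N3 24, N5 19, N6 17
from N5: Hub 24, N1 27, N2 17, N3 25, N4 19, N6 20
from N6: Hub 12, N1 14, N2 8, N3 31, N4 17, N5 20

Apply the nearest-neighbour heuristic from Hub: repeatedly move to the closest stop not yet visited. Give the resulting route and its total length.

Nearest-neighbour total = 97 min; route Hub → N1 → N4 → N6 → N2 → N5 → N3 → Hub.

At Hub the remaining stops are N1 3, N4 5, N6 12, N3 19, N2 20, N5 24; go to N1.
At N1 the remaining stops are N4 8, N6 14, N3 20, N2 22, N5 27; go to N4.
At N4 the remaining stops are N6 17, N5 19, N2 21, N3 24; go to N6.
At N6 the remaining stops are N2 8, N5 20, N3 31; go to N2.
At N2 the remaining stops are N5 17, N3 27; go to N5.
At N5 the remaining stops are N3 25; go to N3.
Return N3→Hub: 19.
Total = 3 + 8 + 17 + 8 + 17 + 25 + 19 = 97.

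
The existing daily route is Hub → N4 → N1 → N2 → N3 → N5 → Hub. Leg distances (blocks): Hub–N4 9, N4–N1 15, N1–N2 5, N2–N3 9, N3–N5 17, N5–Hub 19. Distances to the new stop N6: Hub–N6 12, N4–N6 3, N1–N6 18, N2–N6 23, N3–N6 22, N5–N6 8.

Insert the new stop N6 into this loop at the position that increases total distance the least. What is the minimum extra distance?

Adding 1 blocks by placing N6 on the N5–Hub leg.

Insertion cost between consecutive stops i–j is d(i,N6) + d(N6,j) − d(i,j):
  between Hub and N4: 12 + 3 − 9 = 6
  between N4 and N1: 3 + 18 − 15 = 6
  between N1 and N2: 18 + 23 − 5 = 36
  between N2 and N3: 23 + 22 − 9 = 36
  between N3 and N5: 22 + 8 − 17 = 13
  between N5 and Hub: 8 + 12 − 19 = 1
Cheapest insertion is between N5 and Hub, adding 1.
New total = 74 + 1 = 75.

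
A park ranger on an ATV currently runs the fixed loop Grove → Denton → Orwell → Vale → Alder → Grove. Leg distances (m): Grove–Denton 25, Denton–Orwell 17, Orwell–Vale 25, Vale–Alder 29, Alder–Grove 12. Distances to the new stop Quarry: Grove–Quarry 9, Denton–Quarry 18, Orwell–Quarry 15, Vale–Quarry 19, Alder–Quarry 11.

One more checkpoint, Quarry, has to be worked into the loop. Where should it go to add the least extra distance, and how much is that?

Insertion cost between consecutive stops i–j is d(i,Quarry) + d(Quarry,j) − d(i,j):
  between Grove and Denton: 9 + 18 − 25 = 2
  between Denton and Orwell: 18 + 15 − 17 = 16
  between Orwell and Vale: 15 + 19 − 25 = 9
  between Vale and Alder: 19 + 11 − 29 = 1
  between Alder and Grove: 11 + 9 − 12 = 8
Cheapest insertion is between Vale and Alder, adding 1.
New total = 108 + 1 = 109.

+1 m — insert Quarry between Vale and Alder.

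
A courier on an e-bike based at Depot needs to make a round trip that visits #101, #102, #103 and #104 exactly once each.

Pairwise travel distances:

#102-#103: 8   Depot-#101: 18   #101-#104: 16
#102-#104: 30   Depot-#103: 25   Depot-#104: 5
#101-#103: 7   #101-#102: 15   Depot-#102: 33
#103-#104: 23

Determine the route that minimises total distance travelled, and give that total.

Shortest round trip = 68.

There are 12 distinct closed tours to check (reversals are equivalent).
Depot-#101-#102-#103-#104-Depot: 18+15+8+23+5 = 69
Depot-#101-#102-#104-#103-Depot: 18+15+30+23+25 = 111
Depot-#101-#103-#102-#104-Depot: 18+7+8+30+5 = 68
Depot-#101-#103-#104-#102-Depot: 18+7+23+30+33 = 111
Depot-#101-#104-#102-#103-Depot: 18+16+30+8+25 = 97
Depot-#101-#104-#103-#102-Depot: 18+16+23+8+33 = 98
Depot-#102-#101-#103-#104-Depot: 33+15+7+23+5 = 83
Depot-#102-#101-#104-#103-Depot: 33+15+16+23+25 = 112
Depot-#102-#103-#101-#104-Depot: 33+8+7+16+5 = 69
Depot-#102-#104-#101-#103-Depot: 33+30+16+7+25 = 111
Depot-#103-#101-#102-#104-Depot: 25+7+15+30+5 = 82
Depot-#103-#102-#101-#104-Depot: 25+8+15+16+5 = 69
The minimum is 68.
One optimal route: Depot → #101 → #103 → #102 → #104 → Depot (or its reverse).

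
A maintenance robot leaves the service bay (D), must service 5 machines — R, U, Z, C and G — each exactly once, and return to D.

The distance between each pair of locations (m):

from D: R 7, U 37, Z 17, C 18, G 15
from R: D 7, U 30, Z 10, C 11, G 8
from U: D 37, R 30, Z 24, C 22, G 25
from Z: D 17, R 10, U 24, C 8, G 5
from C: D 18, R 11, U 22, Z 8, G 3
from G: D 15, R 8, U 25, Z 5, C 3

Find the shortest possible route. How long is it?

Minimum total distance: 81 m.

D→R→U→Z→C→G→D: 7+30+24+8+3+15 = 87
D→R→U→Z→G→C→D: 7+30+24+5+3+18 = 87
D→R→U→C→Z→G→D: 7+30+22+8+5+15 = 87
D→R→U→C→G→Z→D: 7+30+22+3+5+17 = 84
D→R→U→G→Z→C→D: 7+30+25+5+8+18 = 93
D→R→U→G→C→Z→D: 7+30+25+3+8+17 = 90
D→R→Z→U→C→G→D: 7+10+24+22+3+15 = 81
D→R→Z→U→G→C→D: 7+10+24+25+3+18 = 87
D→R→Z→C→U→G→D: 7+10+8+22+25+15 = 87
D→R→Z→C→G→U→D: 7+10+8+3+25+37 = 90
D→R→Z→G→U→C→D: 7+10+5+25+22+18 = 87
D→R→Z→G→C→U→D: 7+10+5+3+22+37 = 84
D→R→C→U→Z→G→D: 7+11+22+24+5+15 = 84
D→R→C→U→G→Z→D: 7+11+22+25+5+17 = 87
… (46 more)
The minimum is 81.
One optimal route: D → R → Z → U → C → G → D (or its reverse).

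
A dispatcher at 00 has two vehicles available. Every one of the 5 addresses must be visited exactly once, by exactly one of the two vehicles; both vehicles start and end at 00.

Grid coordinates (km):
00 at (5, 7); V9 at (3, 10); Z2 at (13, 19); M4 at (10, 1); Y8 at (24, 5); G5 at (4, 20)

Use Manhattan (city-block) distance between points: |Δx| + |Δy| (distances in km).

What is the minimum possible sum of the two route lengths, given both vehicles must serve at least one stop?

88 km — the smallest possible combined total.

Check every non-empty split of the stops between the two vehicles; for each half take its own optimal tour:
  {V9} + {Z2, M4, Y8, G5}: 10 + 78 = 88
  {Z2} + {V9, M4, Y8, G5}: 40 + 80 = 120
  {V9, Z2} + {M4, Y8, G5}: 44 + 78 = 122
  {M4} + {V9, Z2, Y8, G5}: 22 + 72 = 94
  {V9, M4} + {Z2, Y8, G5}: 32 + 70 = 102
  {Z2, M4} + {V9, Y8, G5}: 52 + 72 = 124
  … (15 splits in total)
Best: vehicle 1 00 → V9 → 00 = 10; vehicle 2 00 → M4 → Y8 → Z2 → G5 → 00 = 78; combined 88.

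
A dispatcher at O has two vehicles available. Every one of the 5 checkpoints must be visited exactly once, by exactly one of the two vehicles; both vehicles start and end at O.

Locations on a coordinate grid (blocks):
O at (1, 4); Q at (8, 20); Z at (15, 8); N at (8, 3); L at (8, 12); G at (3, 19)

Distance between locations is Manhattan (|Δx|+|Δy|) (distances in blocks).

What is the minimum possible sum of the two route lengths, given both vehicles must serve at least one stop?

Minimum combined distance: 76 blocks.

Check every non-empty split of the stops between the two vehicles; for each half take its own optimal tour:
  {Q} + {Z, N, L, G}: 46 + 60 = 106
  {Z} + {Q, N, L, G}: 36 + 48 = 84
  {Q, Z} + {N, L, G}: 60 + 46 = 106
  {N} + {Q, Z, L, G}: 16 + 60 = 76
  {Q, N} + {Z, L, G}: 48 + 58 = 106
  {Z, N} + {Q, L, G}: 38 + 46 = 84
  … (15 splits in total)
Best: vehicle 1 O → N → O = 16; vehicle 2 O → Z → L → Q → G → O = 60; combined 76.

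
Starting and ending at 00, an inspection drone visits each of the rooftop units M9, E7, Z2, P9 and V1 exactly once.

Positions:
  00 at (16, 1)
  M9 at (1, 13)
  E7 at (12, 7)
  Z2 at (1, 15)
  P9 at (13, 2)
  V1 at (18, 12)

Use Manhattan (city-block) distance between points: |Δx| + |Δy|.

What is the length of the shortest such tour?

62 — the shortest possible round trip.

There are 60 distinct closed tours to check (reversals are equivalent).
00 - M9 - E7 - Z2 - P9 - V1 - 00: 27+17+19+25+15+13 = 116
00 - M9 - E7 - Z2 - V1 - P9 - 00: 27+17+19+20+15+4 = 102
00 - M9 - E7 - P9 - Z2 - V1 - 00: 27+17+6+25+20+13 = 108
00 - M9 - E7 - P9 - V1 - Z2 - 00: 27+17+6+15+20+29 = 114
00 - M9 - E7 - V1 - Z2 - P9 - 00: 27+17+11+20+25+4 = 104
00 - M9 - E7 - V1 - P9 - Z2 - 00: 27+17+11+15+25+29 = 124
00 - M9 - Z2 - E7 - P9 - V1 - 00: 27+2+19+6+15+13 = 82
00 - M9 - Z2 - E7 - V1 - P9 - 00: 27+2+19+11+15+4 = 78
00 - M9 - Z2 - P9 - E7 - V1 - 00: 27+2+25+6+11+13 = 84
00 - M9 - Z2 - P9 - V1 - E7 - 00: 27+2+25+15+11+10 = 90
00 - M9 - Z2 - V1 - E7 - P9 - 00: 27+2+20+11+6+4 = 70
00 - M9 - Z2 - V1 - P9 - E7 - 00: 27+2+20+15+6+10 = 80
00 - M9 - P9 - E7 - Z2 - V1 - 00: 27+23+6+19+20+13 = 108
00 - M9 - P9 - E7 - V1 - Z2 - 00: 27+23+6+11+20+29 = 116
… (46 more)
00 - P9 - E7 - M9 - Z2 - V1 - 00: 4+6+17+2+20+13 = 62  ← best
The minimum is 62.
One optimal route: 00 → P9 → E7 → M9 → Z2 → V1 → 00 (or its reverse).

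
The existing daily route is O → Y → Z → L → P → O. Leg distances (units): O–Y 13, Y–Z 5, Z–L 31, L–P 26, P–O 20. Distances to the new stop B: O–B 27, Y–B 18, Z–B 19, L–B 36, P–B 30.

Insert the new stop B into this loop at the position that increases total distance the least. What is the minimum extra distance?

Adding 24 by placing B on the Z–L leg.

Insertion cost between consecutive stops i–j is d(i,B) + d(B,j) − d(i,j):
  between O and Y: 27 + 18 − 13 = 32
  between Y and Z: 18 + 19 − 5 = 32
  between Z and L: 19 + 36 − 31 = 24
  between L and P: 36 + 30 − 26 = 40
  between P and O: 30 + 27 − 20 = 37
Cheapest insertion is between Z and L, adding 24.
New total = 95 + 24 = 119.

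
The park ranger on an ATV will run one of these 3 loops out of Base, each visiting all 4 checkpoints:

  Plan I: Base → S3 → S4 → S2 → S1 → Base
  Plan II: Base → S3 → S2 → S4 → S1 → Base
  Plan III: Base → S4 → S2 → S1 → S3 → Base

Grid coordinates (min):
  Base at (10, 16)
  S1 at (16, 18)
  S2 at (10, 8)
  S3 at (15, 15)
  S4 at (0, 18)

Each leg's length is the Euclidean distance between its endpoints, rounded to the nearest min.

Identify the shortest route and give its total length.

Plan I: 5 + 15 + 14 + 12 + 6 = 52
Plan II: 5 + 9 + 14 + 16 + 6 = 50
Plan III: 10 + 14 + 12 + 3 + 5 = 44

44 min — Plan III is the shortest.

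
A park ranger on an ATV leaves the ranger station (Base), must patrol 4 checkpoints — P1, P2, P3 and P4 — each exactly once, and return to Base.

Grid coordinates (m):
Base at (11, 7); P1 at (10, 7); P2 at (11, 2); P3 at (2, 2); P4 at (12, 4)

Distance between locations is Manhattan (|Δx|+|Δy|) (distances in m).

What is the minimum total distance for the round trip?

Base - P1 - P2 - P3 - P4 - Base: 1+6+9+12+4 = 32
Base - P1 - P2 - P4 - P3 - Base: 1+6+3+12+14 = 36
Base - P1 - P3 - P2 - P4 - Base: 1+13+9+3+4 = 30
Base - P1 - P3 - P4 - P2 - Base: 1+13+12+3+5 = 34
Base - P1 - P4 - P2 - P3 - Base: 1+5+3+9+14 = 32
Base - P1 - P4 - P3 - P2 - Base: 1+5+12+9+5 = 32
Base - P2 - P1 - P3 - P4 - Base: 5+6+13+12+4 = 40
Base - P2 - P1 - P4 - P3 - Base: 5+6+5+12+14 = 42
Base - P2 - P3 - P1 - P4 - Base: 5+9+13+5+4 = 36
Base - P2 - P4 - P1 - P3 - Base: 5+3+5+13+14 = 40
Base - P3 - P1 - P2 - P4 - Base: 14+13+6+3+4 = 40
Base - P3 - P2 - P1 - P4 - Base: 14+9+6+5+4 = 38
The minimum is 30.
One optimal route: Base → P1 → P3 → P2 → P4 → Base (or its reverse).

30 m — the shortest possible round trip.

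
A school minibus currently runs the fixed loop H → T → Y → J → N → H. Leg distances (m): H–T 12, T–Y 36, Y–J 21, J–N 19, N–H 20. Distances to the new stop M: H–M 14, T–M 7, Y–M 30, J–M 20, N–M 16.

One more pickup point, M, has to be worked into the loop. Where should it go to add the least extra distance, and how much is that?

Insertion cost between consecutive stops i–j is d(i,M) + d(M,j) − d(i,j):
  between H and T: 14 + 7 − 12 = 9
  between T and Y: 7 + 30 − 36 = 1
  between Y and J: 30 + 20 − 21 = 29
  between J and N: 20 + 16 − 19 = 17
  between N and H: 16 + 14 − 20 = 10
Cheapest insertion is between T and Y, adding 1.
New total = 108 + 1 = 109.

Adding 1 m by placing M on the T–Y leg.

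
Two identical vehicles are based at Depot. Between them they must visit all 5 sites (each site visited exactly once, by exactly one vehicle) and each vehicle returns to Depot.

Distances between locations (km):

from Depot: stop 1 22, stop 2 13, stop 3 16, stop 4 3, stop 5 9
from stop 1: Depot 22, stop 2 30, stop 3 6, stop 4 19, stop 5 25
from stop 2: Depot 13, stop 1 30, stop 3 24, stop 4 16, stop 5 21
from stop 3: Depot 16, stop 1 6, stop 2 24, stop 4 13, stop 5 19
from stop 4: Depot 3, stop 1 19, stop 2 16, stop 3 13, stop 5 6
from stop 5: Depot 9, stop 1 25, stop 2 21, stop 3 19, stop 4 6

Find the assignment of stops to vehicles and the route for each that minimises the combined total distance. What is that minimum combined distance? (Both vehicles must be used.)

Check every non-empty split of the stops between the two vehicles; for each half take its own optimal tour:
  {stop 1} + {stop 2, stop 3, stop 4, stop 5}: 44 + 65 = 109
  {stop 2} + {stop 1, stop 3, stop 4, stop 5}: 26 + 56 = 82
  {stop 1, stop 2} + {stop 3, stop 4, stop 5}: 65 + 44 = 109
  {stop 3} + {stop 1, stop 2, stop 4, stop 5}: 32 + 77 = 109
  {stop 1, stop 3} + {stop 2, stop 4, stop 5}: 44 + 43 = 87
  {stop 2, stop 3} + {stop 1, stop 4, stop 5}: 53 + 56 = 109
  … (15 splits in total)
Best: vehicle 1 Depot → stop 2 → Depot = 26; vehicle 2 Depot → stop 1 → stop 3 → stop 4 → stop 5 → Depot = 56; combined 82.

82 km — the smallest possible combined total.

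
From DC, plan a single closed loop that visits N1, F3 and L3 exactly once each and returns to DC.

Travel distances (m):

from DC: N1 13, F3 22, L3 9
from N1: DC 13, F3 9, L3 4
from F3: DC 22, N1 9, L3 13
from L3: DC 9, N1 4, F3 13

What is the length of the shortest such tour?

Minimum total distance: 44 m.

With 3 stops there are 3!/2 = 3 distinct round trips (a route and its reverse cost the same).
DC→N1→F3→L3→DC: 13+9+13+9 = 44
DC→N1→L3→F3→DC: 13+4+13+22 = 52
DC→F3→N1→L3→DC: 22+9+4+9 = 44
The minimum is 44.
One optimal route: DC → N1 → F3 → L3 → DC (or its reverse).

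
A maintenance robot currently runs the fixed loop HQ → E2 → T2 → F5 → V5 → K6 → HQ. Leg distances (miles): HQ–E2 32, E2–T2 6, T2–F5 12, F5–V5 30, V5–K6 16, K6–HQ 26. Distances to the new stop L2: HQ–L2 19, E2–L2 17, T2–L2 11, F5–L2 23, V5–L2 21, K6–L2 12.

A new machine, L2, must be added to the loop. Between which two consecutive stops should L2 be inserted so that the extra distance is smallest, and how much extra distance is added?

Insertion cost between consecutive stops i–j is d(i,L2) + d(L2,j) − d(i,j):
  between HQ and E2: 19 + 17 − 32 = 4
  between E2 and T2: 17 + 11 − 6 = 22
  between T2 and F5: 11 + 23 − 12 = 22
  between F5 and V5: 23 + 21 − 30 = 14
  between V5 and K6: 21 + 12 − 16 = 17
  between K6 and HQ: 12 + 19 − 26 = 5
Cheapest insertion is between HQ and E2, adding 4.
New total = 122 + 4 = 126.

Adding 4 miles by placing L2 on the HQ–E2 leg.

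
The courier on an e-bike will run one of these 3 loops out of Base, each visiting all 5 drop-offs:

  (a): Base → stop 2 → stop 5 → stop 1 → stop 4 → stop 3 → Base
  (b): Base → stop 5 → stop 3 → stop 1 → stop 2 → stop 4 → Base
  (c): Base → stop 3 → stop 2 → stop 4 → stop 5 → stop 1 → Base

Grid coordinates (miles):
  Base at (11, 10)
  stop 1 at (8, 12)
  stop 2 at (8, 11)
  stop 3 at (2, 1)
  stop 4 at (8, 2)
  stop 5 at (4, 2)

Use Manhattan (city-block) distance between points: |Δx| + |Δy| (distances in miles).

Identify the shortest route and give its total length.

(a): 4 + 13 + 14 + 10 + 7 + 18 = 66
(b): 15 + 3 + 17 + 1 + 9 + 11 = 56
(c): 18 + 16 + 9 + 4 + 14 + 5 = 66

56 miles — (b) is the shortest.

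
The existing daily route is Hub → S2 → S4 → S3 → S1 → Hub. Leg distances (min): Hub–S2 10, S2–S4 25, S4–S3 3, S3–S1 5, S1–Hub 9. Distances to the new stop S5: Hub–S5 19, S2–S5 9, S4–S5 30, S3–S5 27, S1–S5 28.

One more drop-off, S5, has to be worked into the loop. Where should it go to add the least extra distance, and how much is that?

Insertion cost between consecutive stops i–j is d(i,S5) + d(S5,j) − d(i,j):
  between Hub and S2: 19 + 9 − 10 = 18
  between S2 and S4: 9 + 30 − 25 = 14
  between S4 and S3: 30 + 27 − 3 = 54
  between S3 and S1: 27 + 28 − 5 = 50
  between S1 and Hub: 28 + 19 − 9 = 38
Cheapest insertion is between S2 and S4, adding 14.
New total = 52 + 14 = 66.

Adding 14 min by placing S5 on the S2–S4 leg.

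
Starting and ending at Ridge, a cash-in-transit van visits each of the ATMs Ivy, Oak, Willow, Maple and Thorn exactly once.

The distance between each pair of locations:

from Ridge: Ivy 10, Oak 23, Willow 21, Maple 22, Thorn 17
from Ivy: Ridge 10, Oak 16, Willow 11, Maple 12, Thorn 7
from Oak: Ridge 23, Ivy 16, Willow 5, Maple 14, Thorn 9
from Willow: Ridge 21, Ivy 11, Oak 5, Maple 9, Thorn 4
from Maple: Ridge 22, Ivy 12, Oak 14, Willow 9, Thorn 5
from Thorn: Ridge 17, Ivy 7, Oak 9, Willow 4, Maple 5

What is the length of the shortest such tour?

Minimum total distance: 59.

With 5 stops there are 5!/2 = 60 distinct round trips (a route and its reverse cost the same).
Ridge-Ivy-Oak-Willow-Maple-Thorn-Ridge: 10+16+5+9+5+17 = 62
Ridge-Ivy-Oak-Willow-Thorn-Maple-Ridge: 10+16+5+4+5+22 = 62
Ridge-Ivy-Oak-Maple-Willow-Thorn-Ridge: 10+16+14+9+4+17 = 70
Ridge-Ivy-Oak-Maple-Thorn-Willow-Ridge: 10+16+14+5+4+21 = 70
Ridge-Ivy-Oak-Thorn-Willow-Maple-Ridge: 10+16+9+4+9+22 = 70
Ridge-Ivy-Oak-Thorn-Maple-Willow-Ridge: 10+16+9+5+9+21 = 70
Ridge-Ivy-Willow-Oak-Maple-Thorn-Ridge: 10+11+5+14+5+17 = 62
Ridge-Ivy-Willow-Oak-Thorn-Maple-Ridge: 10+11+5+9+5+22 = 62
Ridge-Ivy-Willow-Maple-Oak-Thorn-Ridge: 10+11+9+14+9+17 = 70
Ridge-Ivy-Willow-Maple-Thorn-Oak-Ridge: 10+11+9+5+9+23 = 67
Ridge-Ivy-Willow-Thorn-Oak-Maple-Ridge: 10+11+4+9+14+22 = 70
Ridge-Ivy-Willow-Thorn-Maple-Oak-Ridge: 10+11+4+5+14+23 = 67
Ridge-Ivy-Maple-Oak-Willow-Thorn-Ridge: 10+12+14+5+4+17 = 62
Ridge-Ivy-Maple-Oak-Thorn-Willow-Ridge: 10+12+14+9+4+21 = 70
… (46 more)
Ridge-Ivy-Maple-Thorn-Willow-Oak-Ridge: 10+12+5+4+5+23 = 59  ← best
The minimum is 59.
One optimal route: Ridge → Ivy → Maple → Thorn → Willow → Oak → Ridge (or its reverse).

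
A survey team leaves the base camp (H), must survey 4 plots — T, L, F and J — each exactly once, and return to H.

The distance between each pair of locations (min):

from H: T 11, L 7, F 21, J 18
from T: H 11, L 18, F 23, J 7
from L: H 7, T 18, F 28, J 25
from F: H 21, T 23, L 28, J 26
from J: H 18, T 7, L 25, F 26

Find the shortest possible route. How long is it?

Shortest round trip = 79 min.

With 4 stops there are 4!/2 = 12 distinct round trips (a route and its reverse cost the same).
H→T→L→F→J→H: 11+18+28+26+18 = 101
H→T→L→J→F→H: 11+18+25+26+21 = 101
H→T→F→L→J→H: 11+23+28+25+18 = 105
H→T→F→J→L→H: 11+23+26+25+7 = 92
H→T→J→L→F→H: 11+7+25+28+21 = 92
H→T→J→F→L→H: 11+7+26+28+7 = 79
H→L→T→F→J→H: 7+18+23+26+18 = 92
H→L→T→J→F→H: 7+18+7+26+21 = 79
H→L→F→T→J→H: 7+28+23+7+18 = 83
H→L→J→T→F→H: 7+25+7+23+21 = 83
H→F→T→L→J→H: 21+23+18+25+18 = 105
H→F→L→T→J→H: 21+28+18+7+18 = 92
The minimum is 79.
One optimal route: H → T → J → F → L → H (or its reverse).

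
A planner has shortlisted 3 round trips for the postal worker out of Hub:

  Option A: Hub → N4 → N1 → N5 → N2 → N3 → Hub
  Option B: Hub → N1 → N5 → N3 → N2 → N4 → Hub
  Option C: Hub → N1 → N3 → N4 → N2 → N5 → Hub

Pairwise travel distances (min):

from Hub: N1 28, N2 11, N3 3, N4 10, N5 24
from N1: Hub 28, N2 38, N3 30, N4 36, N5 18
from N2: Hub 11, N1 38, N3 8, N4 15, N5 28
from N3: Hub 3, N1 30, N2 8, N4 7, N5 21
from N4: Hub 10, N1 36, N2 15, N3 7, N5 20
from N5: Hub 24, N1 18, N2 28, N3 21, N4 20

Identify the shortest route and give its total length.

Shortest is Option B, total 100 min.

Option A: 10 + 36 + 18 + 28 + 8 + 3 = 103
Option B: 28 + 18 + 21 + 8 + 15 + 10 = 100
Option C: 28 + 30 + 7 + 15 + 28 + 24 = 132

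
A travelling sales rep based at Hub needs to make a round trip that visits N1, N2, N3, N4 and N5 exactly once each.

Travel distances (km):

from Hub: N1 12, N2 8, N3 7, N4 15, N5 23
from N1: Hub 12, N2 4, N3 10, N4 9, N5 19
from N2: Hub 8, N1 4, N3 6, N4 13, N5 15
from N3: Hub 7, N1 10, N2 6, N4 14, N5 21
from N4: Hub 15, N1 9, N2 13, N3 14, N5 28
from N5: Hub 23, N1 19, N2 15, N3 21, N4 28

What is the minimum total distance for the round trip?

There are 60 distinct closed tours to check (reversals are equivalent).
Hub-N1-N2-N3-N4-N5-Hub: 12+4+6+14+28+23 = 87
Hub-N1-N2-N3-N5-N4-Hub: 12+4+6+21+28+15 = 86
Hub-N1-N2-N4-N3-N5-Hub: 12+4+13+14+21+23 = 87
Hub-N1-N2-N4-N5-N3-Hub: 12+4+13+28+21+7 = 85
Hub-N1-N2-N5-N3-N4-Hub: 12+4+15+21+14+15 = 81
Hub-N1-N2-N5-N4-N3-Hub: 12+4+15+28+14+7 = 80
Hub-N1-N3-N2-N4-N5-Hub: 12+10+6+13+28+23 = 92
Hub-N1-N3-N2-N5-N4-Hub: 12+10+6+15+28+15 = 86
Hub-N1-N3-N4-N2-N5-Hub: 12+10+14+13+15+23 = 87
Hub-N1-N3-N4-N5-N2-Hub: 12+10+14+28+15+8 = 87
Hub-N1-N3-N5-N2-N4-Hub: 12+10+21+15+13+15 = 86
Hub-N1-N3-N5-N4-N2-Hub: 12+10+21+28+13+8 = 92
Hub-N1-N4-N2-N3-N5-Hub: 12+9+13+6+21+23 = 84
Hub-N1-N4-N2-N5-N3-Hub: 12+9+13+15+21+7 = 77
… (46 more)
Hub-N3-N2-N5-N1-N4-Hub: 7+6+15+19+9+15 = 71  ← best
The minimum is 71.
One optimal route: Hub → N3 → N2 → N5 → N1 → N4 → Hub (or its reverse).

Minimum total distance: 71 km.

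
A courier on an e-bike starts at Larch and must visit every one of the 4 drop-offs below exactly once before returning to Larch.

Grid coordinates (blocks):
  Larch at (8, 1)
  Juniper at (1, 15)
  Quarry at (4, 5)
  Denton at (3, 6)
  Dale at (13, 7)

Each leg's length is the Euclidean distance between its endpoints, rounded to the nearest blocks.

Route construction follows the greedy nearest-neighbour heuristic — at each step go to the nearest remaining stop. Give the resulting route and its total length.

Larch → [Quarry:6 / Denton:7 / Dale:8 / Juniper:16] → Quarry (6)
Quarry → [Denton:1 / Dale:9 / Juniper:10] → Denton (1)
Denton → [Juniper:9 / Dale:10] → Juniper (9)
Juniper → [Dale:14] → Dale (14)
Return Dale→Larch: 8.
Total = 6 + 1 + 9 + 14 + 8 = 38.

Total distance 38 blocks via the nearest-neighbour route Larch → Quarry → Denton → Juniper → Dale → Larch.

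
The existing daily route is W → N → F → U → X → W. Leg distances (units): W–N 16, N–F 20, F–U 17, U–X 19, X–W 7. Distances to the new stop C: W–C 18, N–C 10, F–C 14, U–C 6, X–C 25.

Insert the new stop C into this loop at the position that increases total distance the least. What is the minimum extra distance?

Insertion cost between consecutive stops i–j is d(i,C) + d(C,j) − d(i,j):
  between W and N: 18 + 10 − 16 = 12
  between N and F: 10 + 14 − 20 = 4
  between F and U: 14 + 6 − 17 = 3
  between U and X: 6 + 25 − 19 = 12
  between X and W: 25 + 18 − 7 = 36
Cheapest insertion is between F and U, adding 3.
New total = 79 + 3 = 82.

+3 — insert C between F and U.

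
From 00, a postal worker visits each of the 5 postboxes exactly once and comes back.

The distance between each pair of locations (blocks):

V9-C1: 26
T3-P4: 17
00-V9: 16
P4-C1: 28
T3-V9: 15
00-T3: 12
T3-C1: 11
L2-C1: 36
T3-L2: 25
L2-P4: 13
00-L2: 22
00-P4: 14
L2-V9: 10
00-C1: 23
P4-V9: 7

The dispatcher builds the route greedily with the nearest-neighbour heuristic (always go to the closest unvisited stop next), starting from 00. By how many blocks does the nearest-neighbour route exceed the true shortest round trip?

From 00: T3=12, P4=14, V9=16, L2=22, C1=23 → choose T3 (12).
From T3: C1=11, V9=15, P4=17, L2=25 → choose C1 (11).
From C1: V9=26, P4=28, L2=36 → choose V9 (26).
From V9: P4=7, L2=10 → choose P4 (7).
From P4: L2=13 → choose L2 (13).
NN route 00 → T3 → C1 → V9 → P4 → L2 → 00 costs 91.
Optimal: 00 → T3 → C1 → V9 → L2 → P4 → 00 costs 86 (by enumerating all 60 distinct tours).
Excess = 91 − 86 = 5.

5 blocks longer than the optimal tour.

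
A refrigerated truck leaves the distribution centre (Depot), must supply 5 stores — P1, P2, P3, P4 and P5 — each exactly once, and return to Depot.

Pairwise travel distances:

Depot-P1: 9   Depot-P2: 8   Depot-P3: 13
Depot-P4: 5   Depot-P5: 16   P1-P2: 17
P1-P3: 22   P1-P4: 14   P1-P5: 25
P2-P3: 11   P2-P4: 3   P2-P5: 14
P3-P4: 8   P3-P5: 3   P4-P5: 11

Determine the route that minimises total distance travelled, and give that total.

There are 60 distinct closed tours to check (reversals are equivalent).
Depot→P1→P2→P3→P4→P5→Depot: 9+17+11+8+11+16 = 72
Depot→P1→P2→P3→P5→P4→Depot: 9+17+11+3+11+5 = 56
Depot→P1→P2→P4→P3→P5→Depot: 9+17+3+8+3+16 = 56
Depot→P1→P2→P4→P5→P3→Depot: 9+17+3+11+3+13 = 56
Depot→P1→P2→P5→P3→P4→Depot: 9+17+14+3+8+5 = 56
Depot→P1→P2→P5→P4→P3→Depot: 9+17+14+11+8+13 = 72
Depot→P1→P3→P2→P4→P5→Depot: 9+22+11+3+11+16 = 72
Depot→P1→P3→P2→P5→P4→Depot: 9+22+11+14+11+5 = 72
Depot→P1→P3→P4→P2→P5→Depot: 9+22+8+3+14+16 = 72
Depot→P1→P3→P4→P5→P2→Depot: 9+22+8+11+14+8 = 72
Depot→P1→P3→P5→P2→P4→Depot: 9+22+3+14+3+5 = 56
Depot→P1→P3→P5→P4→P2→Depot: 9+22+3+11+3+8 = 56
Depot→P1→P4→P2→P3→P5→Depot: 9+14+3+11+3+16 = 56
Depot→P1→P4→P2→P5→P3→Depot: 9+14+3+14+3+13 = 56
… (46 more)
The minimum is 56.
One optimal route: Depot → P1 → P2 → P3 → P5 → P4 → Depot (or its reverse).

Shortest round trip = 56.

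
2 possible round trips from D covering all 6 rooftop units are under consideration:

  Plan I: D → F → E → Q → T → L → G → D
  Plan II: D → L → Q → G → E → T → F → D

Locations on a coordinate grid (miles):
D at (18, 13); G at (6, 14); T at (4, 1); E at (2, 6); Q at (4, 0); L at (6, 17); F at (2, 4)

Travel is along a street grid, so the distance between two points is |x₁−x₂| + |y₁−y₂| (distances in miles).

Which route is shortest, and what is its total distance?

Plan I: 25 + 2 + 8 + 1 + 18 + 3 + 13 = 70
Plan II: 16 + 19 + 16 + 12 + 7 + 5 + 25 = 100

Shortest is Plan I, total 70 miles.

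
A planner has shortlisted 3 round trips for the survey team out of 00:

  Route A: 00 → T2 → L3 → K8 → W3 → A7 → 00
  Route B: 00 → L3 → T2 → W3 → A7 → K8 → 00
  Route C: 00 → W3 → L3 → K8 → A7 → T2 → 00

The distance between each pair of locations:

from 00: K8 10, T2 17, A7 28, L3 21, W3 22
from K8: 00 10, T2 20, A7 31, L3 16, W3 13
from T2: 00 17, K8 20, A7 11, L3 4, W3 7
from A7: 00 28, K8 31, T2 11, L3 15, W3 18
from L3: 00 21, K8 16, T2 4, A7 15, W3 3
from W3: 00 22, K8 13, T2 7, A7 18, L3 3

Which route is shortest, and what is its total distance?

91 — Route B is the shortest.

Route A: 17 + 4 + 16 + 13 + 18 + 28 = 96
Route B: 21 + 4 + 7 + 18 + 31 + 10 = 91
Route C: 22 + 3 + 16 + 31 + 11 + 17 = 100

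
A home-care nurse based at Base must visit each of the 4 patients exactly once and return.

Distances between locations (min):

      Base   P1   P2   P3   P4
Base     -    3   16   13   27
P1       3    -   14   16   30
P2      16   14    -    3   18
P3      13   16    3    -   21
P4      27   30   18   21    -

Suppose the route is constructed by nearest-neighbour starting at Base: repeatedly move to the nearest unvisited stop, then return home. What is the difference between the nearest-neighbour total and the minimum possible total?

Excess over optimum: 1 min.

Base: P1=3, P3=13, P2=16, P4=27 ⇒ P1
P1: P2=14, P3=16, P4=30 ⇒ P2
P2: P3=3, P4=18 ⇒ P3
P3: P4=21 ⇒ P4
NN route Base → P1 → P2 → P3 → P4 → Base costs 68.
Optimal: Base → P1 → P3 → P2 → P4 → Base costs 67 (by enumerating all 12 distinct tours).
Excess = 68 − 67 = 1.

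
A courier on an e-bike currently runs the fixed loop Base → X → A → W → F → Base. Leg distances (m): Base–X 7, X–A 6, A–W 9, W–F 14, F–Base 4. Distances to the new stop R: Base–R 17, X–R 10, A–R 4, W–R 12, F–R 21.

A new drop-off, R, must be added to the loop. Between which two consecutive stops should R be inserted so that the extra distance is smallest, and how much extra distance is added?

Insertion cost between consecutive stops i–j is d(i,R) + d(R,j) − d(i,j):
  between Base and X: 17 + 10 − 7 = 20
  between X and A: 10 + 4 − 6 = 8
  between A and W: 4 + 12 − 9 = 7
  between W and F: 12 + 21 − 14 = 19
  between F and Base: 21 + 17 − 4 = 34
Cheapest insertion is between A and W, adding 7.
New total = 40 + 7 = 47.

Minimum extra distance: 7 m, inserting R between A and W.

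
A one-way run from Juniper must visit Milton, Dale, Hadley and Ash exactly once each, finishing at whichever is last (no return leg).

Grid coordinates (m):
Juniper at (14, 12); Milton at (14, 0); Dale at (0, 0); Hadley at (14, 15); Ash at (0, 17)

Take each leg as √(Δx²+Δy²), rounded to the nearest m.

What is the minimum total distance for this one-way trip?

There are 4! = 24 possible orderings.
Juniper - Milton - Dale - Hadley - Ash: 12+14+21+14 = 61
Juniper - Milton - Dale - Ash - Hadley: 12+14+17+14 = 57
Juniper - Milton - Hadley - Dale - Ash: 12+15+21+17 = 65
Juniper - Milton - Hadley - Ash - Dale: 12+15+14+17 = 58
Juniper - Milton - Ash - Dale - Hadley: 12+22+17+21 = 72
Juniper - Milton - Ash - Hadley - Dale: 12+22+14+21 = 69
Juniper - Dale - Milton - Hadley - Ash: 18+14+15+14 = 61
Juniper - Dale - Milton - Ash - Hadley: 18+14+22+14 = 68
Juniper - Dale - Hadley - Milton - Ash: 18+21+15+22 = 76
Juniper - Dale - Hadley - Ash - Milton: 18+21+14+22 = 75
Juniper - Dale - Ash - Milton - Hadley: 18+17+22+15 = 72
Juniper - Dale - Ash - Hadley - Milton: 18+17+14+15 = 64
Juniper - Hadley - Milton - Dale - Ash: 3+15+14+17 = 49
Juniper - Hadley - Milton - Ash - Dale: 3+15+22+17 = 57
… (10 more)
Juniper - Hadley - Ash - Dale - Milton: 3+14+17+14 = 48  ← best
The minimum is 48.
One shortest path: Juniper → Hadley → Ash → Dale → Milton.

Shortest open route: 48 m.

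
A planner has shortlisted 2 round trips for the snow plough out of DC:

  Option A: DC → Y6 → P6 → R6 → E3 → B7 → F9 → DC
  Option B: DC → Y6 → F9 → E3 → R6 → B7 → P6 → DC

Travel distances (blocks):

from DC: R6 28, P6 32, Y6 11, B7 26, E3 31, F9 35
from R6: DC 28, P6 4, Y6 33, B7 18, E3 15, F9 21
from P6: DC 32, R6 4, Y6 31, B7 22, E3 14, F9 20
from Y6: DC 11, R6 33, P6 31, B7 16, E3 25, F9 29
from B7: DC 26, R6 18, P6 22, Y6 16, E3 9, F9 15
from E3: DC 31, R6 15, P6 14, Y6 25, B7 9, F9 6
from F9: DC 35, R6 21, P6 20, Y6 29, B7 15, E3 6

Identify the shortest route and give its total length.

Shortest is Option A, total 120 blocks.

Option A: 11 + 31 + 4 + 15 + 9 + 15 + 35 = 120
Option B: 11 + 29 + 6 + 15 + 18 + 22 + 32 = 133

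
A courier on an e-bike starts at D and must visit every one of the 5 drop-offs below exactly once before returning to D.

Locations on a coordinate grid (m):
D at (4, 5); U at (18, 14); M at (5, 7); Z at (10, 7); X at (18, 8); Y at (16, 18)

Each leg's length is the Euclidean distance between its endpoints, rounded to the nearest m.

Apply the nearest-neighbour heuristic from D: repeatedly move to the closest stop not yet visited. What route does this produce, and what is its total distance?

43 m along D → M → Z → X → U → Y → D.

From D: distances to unvisited — M=2, Z=6, X=14, U=17, Y=18. Nearest is M (2).
From M: distances to unvisited — Z=5, X=13, U=15, Y=16. Nearest is Z (5).
From Z: distances to unvisited — X=8, U=11, Y=13. Nearest is X (8).
From X: distances to unvisited — U=6, Y=10. Nearest is U (6).
From U: distances to unvisited — Y=4. Nearest is Y (4).
Return Y→D: 18.
Total = 2 + 5 + 8 + 6 + 4 + 18 = 43.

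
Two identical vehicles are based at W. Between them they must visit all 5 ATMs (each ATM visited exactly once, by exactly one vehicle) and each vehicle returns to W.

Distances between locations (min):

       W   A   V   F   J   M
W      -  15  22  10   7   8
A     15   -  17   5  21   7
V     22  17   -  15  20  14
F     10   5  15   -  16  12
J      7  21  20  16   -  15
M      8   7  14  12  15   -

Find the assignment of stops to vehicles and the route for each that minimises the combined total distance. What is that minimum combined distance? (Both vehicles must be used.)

There are 2^4 − 1 = 15 ways to divide the 5 stops into two non-empty groups. For each, the best each vehicle can do is its own shortest tour through its group:
  {A} + {V, F, J, M}: 30 + 60 = 90
  {V} + {A, F, J, M}: 44 + 43 = 87
  {A, V} + {F, J, M}: 54 + 43 = 97
  {F} + {A, V, J, M}: 20 + 59 = 79
  {A, F} + {V, J, M}: 30 + 49 = 79
  {V, F} + {A, J, M}: 47 + 43 = 90
  … (15 splits in total)
  {J} + {A, V, F, M}: 14 + 54 = 68  ← best
Best: vehicle 1 W → J → W = 14; vehicle 2 W → F → A → V → M → W = 54; combined 68.

Minimum combined distance: 68 min.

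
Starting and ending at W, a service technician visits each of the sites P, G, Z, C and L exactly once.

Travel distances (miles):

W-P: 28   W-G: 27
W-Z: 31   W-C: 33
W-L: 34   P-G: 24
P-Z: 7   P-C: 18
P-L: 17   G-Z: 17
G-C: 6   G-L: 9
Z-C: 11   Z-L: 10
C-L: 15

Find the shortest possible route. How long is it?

Shortest round trip = 93 miles.

W → P → G → Z → C → L → W: 28+24+17+11+15+34 = 129
W → P → G → Z → L → C → W: 28+24+17+10+15+33 = 127
W → P → G → C → Z → L → W: 28+24+6+11+10+34 = 113
W → P → G → C → L → Z → W: 28+24+6+15+10+31 = 114
W → P → G → L → Z → C → W: 28+24+9+10+11+33 = 115
W → P → G → L → C → Z → W: 28+24+9+15+11+31 = 118
W → P → Z → G → C → L → W: 28+7+17+6+15+34 = 107
W → P → Z → G → L → C → W: 28+7+17+9+15+33 = 109
W → P → Z → C → G → L → W: 28+7+11+6+9+34 = 95
W → P → Z → C → L → G → W: 28+7+11+15+9+27 = 97
W → P → Z → L → G → C → W: 28+7+10+9+6+33 = 93
W → P → Z → L → C → G → W: 28+7+10+15+6+27 = 93
W → P → C → G → Z → L → W: 28+18+6+17+10+34 = 113
W → P → C → G → L → Z → W: 28+18+6+9+10+31 = 102
… (46 more)
The minimum is 93.
One optimal route: W → P → Z → L → G → C → W (or its reverse).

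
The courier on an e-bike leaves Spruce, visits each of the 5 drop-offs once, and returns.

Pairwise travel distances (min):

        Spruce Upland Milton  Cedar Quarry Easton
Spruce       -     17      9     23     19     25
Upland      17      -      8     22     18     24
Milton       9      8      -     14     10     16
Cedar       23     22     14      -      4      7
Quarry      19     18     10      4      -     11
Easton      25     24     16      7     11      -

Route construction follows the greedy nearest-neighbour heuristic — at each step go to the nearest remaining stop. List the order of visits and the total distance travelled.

Spruce → [Milton:9 / Upland:17 / Quarry:19 / Cedar:23 / Easton:25] → Milton (9)
Milton → [Upland:8 / Quarry:10 / Cedar:14 / Easton:16] → Upland (8)
Upland → [Quarry:18 / Cedar:22 / Easton:24] → Quarry (18)
Quarry → [Cedar:4 / Easton:11] → Cedar (4)
Cedar → [Easton:7] → Easton (7)
Return Easton→Spruce: 25.
Total = 9 + 8 + 18 + 4 + 7 + 25 = 71.

Total distance 71 min via the nearest-neighbour route Spruce → Milton → Upland → Quarry → Cedar → Easton → Spruce.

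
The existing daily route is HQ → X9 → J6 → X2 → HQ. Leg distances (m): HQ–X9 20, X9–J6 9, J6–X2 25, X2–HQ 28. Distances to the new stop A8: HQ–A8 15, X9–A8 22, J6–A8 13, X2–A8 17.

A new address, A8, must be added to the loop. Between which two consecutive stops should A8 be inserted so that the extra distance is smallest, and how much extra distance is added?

Insertion cost between consecutive stops i–j is d(i,A8) + d(A8,j) − d(i,j):
  between HQ and X9: 15 + 22 − 20 = 17
  between X9 and J6: 22 + 13 − 9 = 26
  between J6 and X2: 13 + 17 − 25 = 5
  between X2 and HQ: 17 + 15 − 28 = 4
Cheapest insertion is between X2 and HQ, adding 4.
New total = 82 + 4 = 86.

Minimum extra distance: 4 m, inserting A8 between X2 and HQ.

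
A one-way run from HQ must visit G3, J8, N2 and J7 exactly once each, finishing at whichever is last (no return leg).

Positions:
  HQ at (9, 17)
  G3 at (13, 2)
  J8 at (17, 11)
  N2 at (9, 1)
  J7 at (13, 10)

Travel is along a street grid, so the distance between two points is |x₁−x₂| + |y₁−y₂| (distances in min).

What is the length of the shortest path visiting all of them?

Minimum one-way distance = 32 min.

There are 4! = 24 possible orderings.
HQ→G3→J8→N2→J7: 19+13+18+13 = 63
HQ→G3→J8→J7→N2: 19+13+5+13 = 50
HQ→G3→N2→J8→J7: 19+5+18+5 = 47
HQ→G3→N2→J7→J8: 19+5+13+5 = 42
HQ→G3→J7→J8→N2: 19+8+5+18 = 50
HQ→G3→J7→N2→J8: 19+8+13+18 = 58
HQ→J8→G3→N2→J7: 14+13+5+13 = 45
HQ→J8→G3→J7→N2: 14+13+8+13 = 48
HQ→J8→N2→G3→J7: 14+18+5+8 = 45
HQ→J8→N2→J7→G3: 14+18+13+8 = 53
HQ→J8→J7→G3→N2: 14+5+8+5 = 32
HQ→J8→J7→N2→G3: 14+5+13+5 = 37
HQ→N2→G3→J8→J7: 16+5+13+5 = 39
HQ→N2→G3→J7→J8: 16+5+8+5 = 34
… (10 more)
The minimum is 32.
One shortest path: HQ → J8 → J7 → G3 → N2.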